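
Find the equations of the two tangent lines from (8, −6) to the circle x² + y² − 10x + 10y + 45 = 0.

A line y − (−6) = m(x − (8)) is tangent when its distance from (5, −5) is √5:
(−3m − (1))² = 5(m² + 1)
2m² + 3m − 2 = 0, so m = 1/2 or m = −2.
Through (8, −6) these give x − 2y = 20 and 2x + y = 10.

x − 2y = 20 and 2x + y = 10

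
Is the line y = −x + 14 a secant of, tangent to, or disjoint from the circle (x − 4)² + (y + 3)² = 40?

Centre (4, −3), r² = 40. Distance² from centre to line = (−13)²/2 = 169/2.
Since d² > r², the line lies outside the circle.

disjoint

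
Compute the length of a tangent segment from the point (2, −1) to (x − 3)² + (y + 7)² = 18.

With centre O = (3, −7), |OP|² = 37 and r² = 18.
By the tangent–radius right angle, tangent length = √(|PO|² − r²) = √19.

√19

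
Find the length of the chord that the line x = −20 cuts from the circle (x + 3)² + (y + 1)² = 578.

34

The distance from (−3, −1) to the line is 17, and r² = 578.
Chord = 2√(r² − d²) = 2·√(289) = 34.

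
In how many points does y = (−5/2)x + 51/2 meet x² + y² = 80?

Centre (0, 0), r² = 80. Distance² from centre to line = (−51)²/29 = 2601/29.
Since d² > r², the line lies outside the circle.

0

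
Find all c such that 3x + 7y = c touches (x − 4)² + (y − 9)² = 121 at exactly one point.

For a tangent, require d(centre, line) = r = 11.
|3·4 + 7·9 − c| / √58 = 11
|c − (75)| = 11√58.

c = 75 ± 11√58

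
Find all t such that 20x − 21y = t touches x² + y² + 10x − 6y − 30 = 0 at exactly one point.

t = −395 or t = 69

Tangency holds when the distance from the centre (−5, 3) to the line equals the radius 8:
|20·(−5) − 21·3 − t| / √841 = 8
|t − (−163)| = 8·29, so t = 69 or t = −395.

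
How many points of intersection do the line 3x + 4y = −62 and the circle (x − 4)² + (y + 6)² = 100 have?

1

Substituting the line into the circle gives 25x² + 100x + 100 = 0.
Discriminant = (100)² − 4·25·(100) = 0.
A repeated root: the line is tangent.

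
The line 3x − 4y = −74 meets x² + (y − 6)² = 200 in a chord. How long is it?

20

The distance from (0, 6) to the line is 50/√25, and r² = 200.
Chord = 2√(r² − d²) = 2·√(100) = 20.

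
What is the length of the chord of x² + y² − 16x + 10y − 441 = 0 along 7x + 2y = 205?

From the line, y = (205 − 7x)/2. Substituting:
53x² − 3074x + 44361 = 0  ⟹  x² − 58x + 837 = 0
x = 31 or x = 27, giving (31, −6) and (27, 8).
|(31, −6) − (27, 8)| = √((4)² + (−14)²) = 2√53.

2√53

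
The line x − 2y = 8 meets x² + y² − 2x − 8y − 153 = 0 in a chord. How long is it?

10√5

The distance from (1, 4) to the line is 15/√5, and r² = 170.
Half the chord is √(r² − d²) = √(125), so the full chord is 10√5.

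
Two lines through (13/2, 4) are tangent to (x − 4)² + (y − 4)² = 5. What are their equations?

2x − y = 9 and 2x + y = 17

Let a tangent through (13/2, 4) have slope m. Its distance from (4, 4) must equal √5:
[m·(−5/2) − (0)]² = 5(m² + 1)
m² − 4 = 0, so m = 2 or m = −2.
With m = 2: 2x − y = 9. With m = −2: 2x + y = 17.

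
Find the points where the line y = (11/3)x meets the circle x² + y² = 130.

Express y = (11x)/3 and substitute into the circle:
130x² − 1170 = 0  ⟹  x² − 9 = 0
x = 3 or x = −3, giving (3, 11) and (−3, −11).

(−3, −11) and (3, 11)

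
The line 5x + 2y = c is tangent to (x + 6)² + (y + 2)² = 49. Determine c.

c = −34 ± 7√29

Tangency holds when the distance from the centre (−6, −2) to the line equals the radius 7:
|5·(−6) + 2·(−2) − c| / √29 = 7
|c − (−34)| = 7√29.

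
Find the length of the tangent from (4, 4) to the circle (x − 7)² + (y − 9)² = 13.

The centre is (7, 9) and r = √13. The square of the distance from P to the centre is 9 + 25 = 34.
The tangent meets the radius at right angles, so tangent² = |PO|² − r² = 34 − 13 = 21.

√21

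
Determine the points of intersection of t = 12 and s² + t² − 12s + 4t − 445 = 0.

From the line, t = 12. Substituting:
s² − 12s − 253 = 0
s = 23 or s = −11, giving (23, 12) and (−11, 12).

(−11, 12) and (23, 12)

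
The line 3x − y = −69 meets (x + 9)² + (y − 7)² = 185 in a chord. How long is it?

Centre (−9, 7), r² = 185. Perpendicular distance d from centre to line = |35| / √10 = 35/√10.
Half the chord is √(r² − d²) = √(125/2), so the full chord is 5√10.

5√10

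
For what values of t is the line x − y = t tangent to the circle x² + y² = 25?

t = ±5√2

The line touches the circle iff its distance from (0, 0) is 5:
|1·0 − 1·0 − t| / √2 = 5
|t| = 5√2.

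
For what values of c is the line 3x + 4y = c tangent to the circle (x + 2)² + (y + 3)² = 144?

For a tangent, require d(centre, line) = r = 12.
|3·(−2) + 4·(−3) − c| / √25 = 12
|c − (−18)| = 12·5, so c = 42 or c = −78.

c = −78 or c = 42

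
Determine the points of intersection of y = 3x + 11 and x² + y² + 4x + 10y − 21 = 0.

(−7, −10) and (−3, 2)

Substitute y = 3x + 11:
10x² + 100x + 210 = 0  ⟹  x² + 10x + 21 = 0
x = −3 or x = −7, giving (−3, 2) and (−7, −10).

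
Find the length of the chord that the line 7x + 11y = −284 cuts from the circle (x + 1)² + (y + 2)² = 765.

From the line, y = (−284 − 7x)/11. Substituting:
170x² + 3910x − 23800 = 0  ⟹  x² + 23x − 140 = 0
x = 5 or x = −28, giving (5, −29) and (−28, −8).
|(5, −29) − (−28, −8)| = √((33)² + (−21)²) = 3√170.

3√170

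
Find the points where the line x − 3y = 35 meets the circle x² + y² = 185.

(−4, −13) and (11, −8)

From the line, y = (−35 + x)/3. Substituting:
10x² − 70x − 440 = 0  ⟹  x² − 7x − 44 = 0
x = 11 or x = −4, giving (11, −8) and (−4, −13).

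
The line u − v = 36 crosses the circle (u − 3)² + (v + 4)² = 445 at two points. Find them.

(14, −22) and (21, −15)

Express v = u − 36 and substitute into the circle:
2u² − 70u + 588 = 0  ⟹  u² − 35u + 294 = 0
u = 21 or u = 14, giving (21, −15) and (14, −22).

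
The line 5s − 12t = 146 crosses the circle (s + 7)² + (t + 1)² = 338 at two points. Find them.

(−14, −18) and (10, −8)

Substitute t = (−146 + 5s)/12:
169s² + 676s − 23660 = 0  ⟹  s² + 4s − 140 = 0
s = 10 or s = −14, giving (10, −8) and (−14, −18).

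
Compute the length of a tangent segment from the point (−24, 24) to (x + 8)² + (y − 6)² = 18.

√562

Centre (−8, 6), r² = 18. |PO|² = (−16)² + (18)² = 580.
By the tangent–radius right angle, tangent length = √(|PO|² − r²) = √562.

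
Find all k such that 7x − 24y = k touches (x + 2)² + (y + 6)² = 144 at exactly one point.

Tangency holds when the distance from the centre (−2, −6) to the line equals the radius 12:
|7·(−2) − 24·(−6) − k| / √625 = 12
|k − (130)| = 12·25, so k = 430 or k = −170.

k = −170 or k = 430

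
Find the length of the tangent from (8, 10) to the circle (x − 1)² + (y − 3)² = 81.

√17

The centre is (1, 3) and r = 9. The square of the distance from P to the centre is 49 + 49 = 98.
By the tangent–radius right angle, tangent length = √(|PO|² − r²) = √17.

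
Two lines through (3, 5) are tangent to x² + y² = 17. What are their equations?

Let a tangent through (3, 5) have slope m. Its distance from (0, 0) must equal √17:
(−3m − (−5))² = 17(m² + 1)
4m² + 15m − 4 = 0, so m = 1/4 or m = −4.
With m = 1/4: x − 4y = −17. With m = −4: 4x + y = 17.

x − 4y = −17 and 4x + y = 17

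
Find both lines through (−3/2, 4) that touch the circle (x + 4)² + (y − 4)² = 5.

A line y − (4) = m(x − (−3/2)) is tangent when its distance from (−4, 4) is √5:
(−5/2m − (0))² = 5(m² + 1)
m² − 4 = 0, so m = −2 or m = 2.
Through (−3/2, 4) these give 2x + y = 1 and 2x − y = −7.

2x + y = 1 and 2x − y = −7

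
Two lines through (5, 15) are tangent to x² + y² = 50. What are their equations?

A line y − (15) = m(x − (5)) is tangent when its distance from (0, 0) is 5√2:
[m·(−5) − (−15)]² = 50(m² + 1)
m² + 6m − 7 = 0, so m = −7 or m = 1.
Through (5, 15) these give 7x + y = 50 and x − y = −10.

7x + y = 50 and x − y = −10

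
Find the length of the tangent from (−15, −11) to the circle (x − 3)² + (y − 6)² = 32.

√581

Centre (3, 6), r² = 32. |PO|² = (−18)² + (−17)² = 613.
The tangent meets the radius at right angles, so tangent² = |PO|² − r² = 613 − 32 = 581.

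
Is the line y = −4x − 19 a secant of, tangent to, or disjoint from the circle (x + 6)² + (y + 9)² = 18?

secant

Substituting the line into the circle gives 17x² + 92x + 118 = 0.
Δ = 8464 − 8024 = 440.
Two real roots: the line is a secant.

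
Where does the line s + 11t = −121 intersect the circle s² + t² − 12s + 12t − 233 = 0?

Express t = (−121 − s)/11 and substitute into the circle:
122s² − 1342s − 29524 = 0  ⟹  s² − 11s − 242 = 0
s = 22 or s = −11, giving (22, −13) and (−11, −10).

(−11, −10) and (22, −13)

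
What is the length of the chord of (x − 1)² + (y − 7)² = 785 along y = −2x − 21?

From the line, y = −2x − 21. Substituting:
5x² + 110x = 0  ⟹  x² + 22x = 0
x = 0 or x = −22, giving (0, −21) and (−22, 23).
|(0, −21) − (−22, 23)| = √((22)² + (−44)²) = 22√5.

22√5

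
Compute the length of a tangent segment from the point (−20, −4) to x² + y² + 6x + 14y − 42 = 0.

3√22

Centre (−3, −7), r² = 100. |PO|² = (−17)² + (3)² = 298.
Power of the point: PT² = |PO|² − r² = 198, so PT = 3√22.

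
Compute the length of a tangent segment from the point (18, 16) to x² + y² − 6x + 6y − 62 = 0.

The centre is (3, −3) and r = 4√5. The square of the distance from P to the centre is 225 + 361 = 586.
The tangent meets the radius at right angles, so tangent² = |PO|² − r² = 586 − 80 = 506.

√506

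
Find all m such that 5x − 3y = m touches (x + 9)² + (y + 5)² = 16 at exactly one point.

The line touches the circle iff its distance from (−9, −5) is 4:
|5·(−9) − 3·(−5) − m| / √34 = 4
|m − (−30)| = 4√34.

m = −30 ± 4√34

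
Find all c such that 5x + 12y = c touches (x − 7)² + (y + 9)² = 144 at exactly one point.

c = −229 or c = 83

Tangency holds when the distance from the centre (7, −9) to the line equals the radius 12:
|5·7 + 12·(−9) − c| / √169 = 12
|c − (−73)| = 12·13, so c = 83 or c = −229.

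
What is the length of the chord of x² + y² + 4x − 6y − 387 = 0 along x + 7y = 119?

20√2

From the line, y = (119 − x)/7. Substituting:
50x² − 9800 = 0  ⟹  x² − 196 = 0
x = 14 or x = −14, giving (14, 15) and (−14, 19).
Chord length = distance between (14, 15) and (−14, 19) = √800 = 20√2.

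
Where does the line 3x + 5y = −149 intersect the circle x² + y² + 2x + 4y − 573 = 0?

(−18, −19) and (−8, −25)

Substitute y = (−149 − 3x)/5:
34x² + 884x + 4896 = 0  ⟹  x² + 26x + 144 = 0
x = −8 or x = −18, giving (−8, −25) and (−18, −19).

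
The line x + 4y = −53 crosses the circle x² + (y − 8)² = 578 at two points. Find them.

(−17, −9) and (7, −15)

Substitute y = (−53 − x)/4:
17x² + 170x − 2023 = 0  ⟹  x² + 10x − 119 = 0
x = 7 or x = −17, giving (7, −15) and (−17, −9).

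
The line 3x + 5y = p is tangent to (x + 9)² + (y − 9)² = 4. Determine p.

Tangency holds when the distance from the centre (−9, 9) to the line equals the radius 2:
|3·(−9) + 5·9 − p| / √34 = 2
|p − (18)| = 2√34.

p = 18 ± 2√34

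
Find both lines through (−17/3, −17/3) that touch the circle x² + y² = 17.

4x − y = −17 and x − 4y = 17

A line y − (−17/3) = m(x − (−17/3)) is tangent when its distance from (0, 0) is √17:
[m·(17/3) − (17/3)]² = 17(m² + 1)
4m² − 17m + 4 = 0, so m = 4 or m = 1/4.
Through (−17/3, −17/3) these give 4x − y = −17 and x − 4y = 17.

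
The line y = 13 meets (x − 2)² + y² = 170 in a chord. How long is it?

2

The distance from (2, 0) to the line is 13, and r² = 170.
Half the chord is √(r² − d²) = √(1), so the full chord is 2.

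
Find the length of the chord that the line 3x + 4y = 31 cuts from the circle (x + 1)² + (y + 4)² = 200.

20

Express y = (31 − 3x)/4 and substitute into the circle:
25x² − 250x − 975 = 0  ⟹  x² − 10x − 39 = 0
x = 13 or x = −3, giving (13, −2) and (−3, 10).
|(13, −2) − (−3, 10)| = √((16)² + (−12)²) = 20.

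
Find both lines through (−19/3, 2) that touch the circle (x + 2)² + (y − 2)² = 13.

3x + 2y = −15 and 3x − 2y = −23

A line y − (2) = m(x − (−19/3)) is tangent when its distance from (−2, 2) is √13:
(13/3m − (0))² = 13(m² + 1)
4m² − 9 = 0, so m = −3/2 or m = 3/2.
With m = −3/2: 3x + 2y = −15. With m = 3/2: 3x − 2y = −23.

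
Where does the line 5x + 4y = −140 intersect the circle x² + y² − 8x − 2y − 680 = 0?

(−20, −10) and (−12, −20)

Express y = (−140 − 5x)/4 and substitute into the circle:
41x² + 1312x + 9840 = 0  ⟹  x² + 32x + 240 = 0
x = −12 or x = −20, giving (−12, −20) and (−20, −10).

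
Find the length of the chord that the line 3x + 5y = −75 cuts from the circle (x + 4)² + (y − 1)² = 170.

2√34

Substitute y = (−75 − 3x)/5:
34x² + 680x + 2550 = 0  ⟹  x² + 20x + 75 = 0
x = −5 or x = −15, giving (−5, −12) and (−15, −6).
Chord length = distance between (−5, −12) and (−15, −6) = √136 = 2√34.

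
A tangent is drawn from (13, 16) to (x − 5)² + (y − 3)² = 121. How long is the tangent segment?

The centre is (5, 3) and r = 11. The square of the distance from P to the centre is 64 + 169 = 233.
The tangent meets the radius at right angles, so tangent² = |PO|² − r² = 233 − 121 = 112.

4√7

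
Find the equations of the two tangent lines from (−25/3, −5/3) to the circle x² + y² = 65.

8x − y = −65 and 7x + 4y = −65

Write the tangent as mx − y + (−5/3 − m·(−25/3)) = 0 and set its distance from the centre to √65:
[m·(25/3) − (5/3)]² = 65(m² + 1)
4m² − 25m − 56 = 0, so m = 8 or m = −7/4.
Through (−25/3, −5/3) these give 8x − y = −65 and 7x + 4y = −65.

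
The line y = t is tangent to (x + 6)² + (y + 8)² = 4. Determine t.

t = −10 or t = −6

The line touches the circle iff its distance from (−6, −8) is 2:
|0·(−6) + 1·(−8) − t| / √1 = 2
|t − (−8)| = 2, so t = −6 or t = −10.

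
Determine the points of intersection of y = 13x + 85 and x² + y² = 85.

Substitute y = 13x + 85:
170x² + 2210x + 7140 = 0  ⟹  x² + 13x + 42 = 0
x = −6 or x = −7, giving (−6, 7) and (−7, −6).

(−7, −6) and (−6, 7)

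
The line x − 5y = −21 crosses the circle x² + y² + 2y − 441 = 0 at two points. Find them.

(−21, 0) and (19, 8)

Substitute y = (21 + x)/5:
26x² + 52x − 10374 = 0  ⟹  x² + 2x − 399 = 0
x = 19 or x = −21, giving (19, 8) and (−21, 0).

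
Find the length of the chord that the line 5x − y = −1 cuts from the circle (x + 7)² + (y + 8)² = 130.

4√26

From the line, y = 5x + 1. Substituting:
26x² + 104x = 0  ⟹  x² + 4x = 0
x = 0 or x = −4, giving (0, 1) and (−4, −19).
Chord length = distance between (0, 1) and (−4, −19) = √416 = 4√26.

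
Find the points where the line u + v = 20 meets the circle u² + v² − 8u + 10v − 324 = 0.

Express v = −u + 20 and substitute into the circle:
2u² − 58u + 276 = 0  ⟹  u² − 29u + 138 = 0
u = 23 or u = 6, giving (23, −3) and (6, 14).

(6, 14) and (23, −3)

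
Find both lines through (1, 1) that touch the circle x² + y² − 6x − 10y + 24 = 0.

x − 3y = −2 and 3x + y = 4

Write the tangent as mx − y + (1 − m·(1)) = 0 and set its distance from the centre to √10:
(2m − (4))² = 10(m² + 1)
3m² + 8m − 3 = 0, so m = 1/3 or m = −3.
Through (1, 1) these give x − 3y = −2 and 3x + y = 4.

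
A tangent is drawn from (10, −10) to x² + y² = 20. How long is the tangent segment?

Centre (0, 0), r² = 20. |PO|² = (10)² + (−10)² = 200.
By the tangent–radius right angle, tangent length = √(|PO|² − r²) = √180 = 6√5.

6√5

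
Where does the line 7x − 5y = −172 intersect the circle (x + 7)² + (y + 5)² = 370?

From the line, y = (172 + 7x)/5. Substituting:
74x² + 3108x + 30784 = 0  ⟹  x² + 42x + 416 = 0
x = −16 or x = −26, giving (−16, 12) and (−26, −2).

(−26, −2) and (−16, 12)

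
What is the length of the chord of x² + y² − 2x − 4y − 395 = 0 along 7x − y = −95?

20√2

Substitute y = 7x + 95:
50x² + 1300x + 8250 = 0  ⟹  x² + 26x + 165 = 0
x = −11 or x = −15, giving (−11, 18) and (−15, −10).
Chord length = distance between (−11, 18) and (−15, −10) = √800 = 20√2.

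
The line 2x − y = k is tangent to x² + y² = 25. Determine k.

k = ±5√5

For a tangent, require d(centre, line) = r = 5.
|2·0 − 1·0 − k| / √5 = 5
|k| = 5√5.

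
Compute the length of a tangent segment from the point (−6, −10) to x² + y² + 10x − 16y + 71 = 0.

√307

The centre is (−5, 8) and r = 3√2. The square of the distance from P to the centre is 1 + 324 = 325.
By the tangent–radius right angle, tangent length = √(|PO|² − r²) = √307.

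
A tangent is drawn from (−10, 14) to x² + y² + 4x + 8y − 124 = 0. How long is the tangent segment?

The centre is (−2, −4) and r = 12. The square of the distance from P to the centre is 64 + 324 = 388.
Power of the point: PT² = |PO|² − r² = 244, so PT = 2√61.

2√61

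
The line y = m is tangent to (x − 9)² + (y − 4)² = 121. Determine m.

m = −7 or m = 15

Tangency holds when the distance from the centre (9, 4) to the line equals the radius 11:
|0·9 + 1·4 − m| / √1 = 11
|m − (4)| = 11, so m = 15 or m = −7.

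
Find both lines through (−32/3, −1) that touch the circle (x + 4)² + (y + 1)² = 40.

A line y − (−1) = m(x − (−32/3)) is tangent when its distance from (−4, −1) is 2√10:
[m·(20/3) − (0)]² = 40(m² + 1)
m² − 9 = 0, so m = −3 or m = 3.
Through (−32/3, −1) these give 3x + y = −33 and 3x − y = −31.

3x + y = −33 and 3x − y = −31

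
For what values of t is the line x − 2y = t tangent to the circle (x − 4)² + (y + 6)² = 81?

t = 16 ± 9√5

For a tangent, require d(centre, line) = r = 9.
|1·4 − 2·(−6) − t| / √5 = 9
|t − (16)| = 9√5.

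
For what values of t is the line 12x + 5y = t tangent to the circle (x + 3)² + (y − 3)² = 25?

For a tangent, require d(centre, line) = r = 5.
|12·(−3) + 5·3 − t| / √169 = 5
|t − (−21)| = 5·13, so t = 44 or t = −86.

t = −86 or t = 44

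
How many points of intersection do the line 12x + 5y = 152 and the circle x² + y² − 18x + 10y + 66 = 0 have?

2

Centre (9, −5), r² = 40. Distance² from centre to line = (−69)²/169 = 4761/169.
Since d² < r², the line cuts the circle twice.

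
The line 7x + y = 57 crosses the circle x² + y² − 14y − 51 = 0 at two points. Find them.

Substitute y = −7x + 57:
50x² − 700x + 2400 = 0  ⟹  x² − 14x + 48 = 0
x = 8 or x = 6, giving (8, 1) and (6, 15).

(6, 15) and (8, 1)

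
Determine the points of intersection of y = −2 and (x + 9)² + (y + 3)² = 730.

(−36, −2) and (18, −2)

From the line, y = −2. Substituting:
x² + 18x − 648 = 0
x = 18 or x = −36, giving (18, −2) and (−36, −2).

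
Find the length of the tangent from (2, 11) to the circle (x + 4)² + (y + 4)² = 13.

With centre O = (−4, −4), |OP|² = 261 and r² = 13.
The tangent meets the radius at right angles, so tangent² = |PO|² − r² = 261 − 13 = 248.

2√62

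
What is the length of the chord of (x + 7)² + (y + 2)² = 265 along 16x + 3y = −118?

2√265

From the line, y = (−118 − 16x)/3. Substituting:
265x² + 3710x + 10600 = 0  ⟹  x² + 14x + 40 = 0
x = −4 or x = −10, giving (−4, −18) and (−10, 14).
Chord length = distance between (−4, −18) and (−10, 14) = √1060 = 2√265.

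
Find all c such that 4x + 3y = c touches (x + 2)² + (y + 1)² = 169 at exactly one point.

The line touches the circle iff its distance from (−2, −1) is 13:
|4·(−2) + 3·(−1) − c| / √25 = 13
|c − (−11)| = 13·5, so c = 54 or c = −76.

c = −76 or c = 54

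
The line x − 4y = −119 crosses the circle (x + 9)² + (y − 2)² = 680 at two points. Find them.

(−23, 24) and (−7, 28)

From the line, y = (119 + x)/4. Substituting:
17x² + 510x + 2737 = 0  ⟹  x² + 30x + 161 = 0
x = −7 or x = −23, giving (−7, 28) and (−23, 24).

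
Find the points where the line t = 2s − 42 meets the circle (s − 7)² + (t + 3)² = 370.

From the line, t = 2s − 42. Substituting:
5s² − 170s + 1200 = 0  ⟹  s² − 34s + 240 = 0
s = 24 or s = 10, giving (24, 6) and (10, −22).

(10, −22) and (24, 6)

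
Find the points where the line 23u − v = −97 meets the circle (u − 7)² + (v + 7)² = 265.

(−5, −18) and (−4, 5)

Express v = 23u + 97 and substitute into the circle:
530u² + 4770u + 10600 = 0  ⟹  u² + 9u + 20 = 0
u = −4 or u = −5, giving (−4, 5) and (−5, −18).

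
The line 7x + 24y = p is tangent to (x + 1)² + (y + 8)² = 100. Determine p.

p = −449 or p = 51

For a tangent, require d(centre, line) = r = 10.
|7·(−1) + 24·(−8) − p| / √625 = 10
|p − (−199)| = 10·25, so p = 51 or p = −449.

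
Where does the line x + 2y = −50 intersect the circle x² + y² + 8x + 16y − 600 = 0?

Substitute y = (−50 − x)/2:
5x² + 100x − 1500 = 0  ⟹  x² + 20x − 300 = 0
x = 10 or x = −30, giving (10, −30) and (−30, −10).

(−30, −10) and (10, −30)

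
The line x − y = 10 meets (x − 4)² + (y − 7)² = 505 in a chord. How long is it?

Centre (4, 7), r² = 505. Perpendicular distance d from centre to line = |−13| / √2 = 13/√2.
Half the chord is √(r² − d²) = √(841/2), so the full chord is 29√2.

29√2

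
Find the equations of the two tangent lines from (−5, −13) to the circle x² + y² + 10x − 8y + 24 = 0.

Write the tangent as mx − y + (−13 − m·(−5)) = 0 and set its distance from the centre to √17:
(0m − (17))² = 17(m² + 1)
m² − 16 = 0, so m = 4 or m = −4.
With m = 4: 4x − y = −7. With m = −4: 4x + y = −33.

4x − y = −7 and 4x + y = −33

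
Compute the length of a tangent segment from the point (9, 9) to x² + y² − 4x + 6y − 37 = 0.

Centre (2, −3), r² = 50. |PO|² = (7)² + (12)² = 193.
Power of the point: PT² = |PO|² − r² = 143, so PT = √143.

√143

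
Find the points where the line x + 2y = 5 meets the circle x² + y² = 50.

(−5, 5) and (7, −1)

From the line, y = (5 − x)/2. Substituting:
5x² − 10x − 175 = 0  ⟹  x² − 2x − 35 = 0
x = 7 or x = −5, giving (7, −1) and (−5, 5).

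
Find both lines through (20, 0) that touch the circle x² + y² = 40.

x − 3y = 20 and x + 3y = 20

A line y − (0) = m(x − (20)) is tangent when its distance from (0, 0) is 2√10:
[m·(−20) − (0)]² = 40(m² + 1)
9m² − 1 = 0, so m = 1/3 or m = −1/3.
Through (20, 0) these give x − 3y = 20 and x + 3y = 20.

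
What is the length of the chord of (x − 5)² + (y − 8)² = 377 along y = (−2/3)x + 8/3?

The distance from (5, 8) to the line is 26/√13, and r² = 377.
Chord = 2√(r² − d²) = 2·√(325) = 10√13.

10√13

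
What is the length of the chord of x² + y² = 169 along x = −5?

The line gives x = −5. Substituting into the circle:
y² − 144 = 0
y = 12 or y = −12, giving (−5, 12) and (−5, −12).
|(−5, 12) − (−5, −12)| = √((0)² + (24)²) = 24.

24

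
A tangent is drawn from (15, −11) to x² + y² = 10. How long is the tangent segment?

With centre O = (0, 0), |OP|² = 346 and r² = 10.
Power of the point: PT² = |PO|² − r² = 336, so PT = 4√21.

4√21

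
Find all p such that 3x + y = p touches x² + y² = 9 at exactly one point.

For a tangent, require d(centre, line) = r = 3.
|3·0 + 1·0 − p| / √10 = 3
|p| = 3√10.

p = ±3√10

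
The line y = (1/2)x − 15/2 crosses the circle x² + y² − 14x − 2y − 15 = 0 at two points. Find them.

(3, −6) and (15, 0)

From the line, y = (−15 + x)/2. Substituting:
5x² − 90x + 225 = 0  ⟹  x² − 18x + 45 = 0
x = 15 or x = 3, giving (15, 0) and (3, −6).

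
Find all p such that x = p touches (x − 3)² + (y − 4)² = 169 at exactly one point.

p = −10 or p = 16

Tangency holds when the distance from the centre (3, 4) to the line equals the radius 13:
|1·3 + 0·4 − p| / √1 = 13
|p − (3)| = 13, so p = 16 or p = −10.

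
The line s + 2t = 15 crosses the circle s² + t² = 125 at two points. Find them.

Express t = (15 − s)/2 and substitute into the circle:
5s² − 30s − 275 = 0  ⟹  s² − 6s − 55 = 0
s = 11 or s = −5, giving (11, 2) and (−5, 10).

(−5, 10) and (11, 2)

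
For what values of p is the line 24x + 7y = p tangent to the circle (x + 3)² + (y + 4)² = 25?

For a tangent, require d(centre, line) = r = 5.
|24·(−3) + 7·(−4) − p| / √625 = 5
|p − (−100)| = 5·25, so p = 25 or p = −225.

p = −225 or p = 25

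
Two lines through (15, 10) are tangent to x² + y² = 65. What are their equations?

Write the tangent as mx − y + (10 − m·(15)) = 0 and set its distance from the centre to √65:
(−15m − (−10))² = 65(m² + 1)
32m² − 60m + 7 = 0, so m = 7/4 or m = 1/8.
With m = 7/4: 7x − 4y = 65. With m = 1/8: x − 8y = −65.

7x − 4y = 65 and x − 8y = −65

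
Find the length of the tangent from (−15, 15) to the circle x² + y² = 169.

With centre O = (0, 0), |OP|² = 450 and r² = 169.
Power of the point: PT² = |PO|² − r² = 281, so PT = √281.

√281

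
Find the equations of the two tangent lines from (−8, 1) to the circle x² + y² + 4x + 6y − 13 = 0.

Let a tangent through (−8, 1) have slope m. Its distance from (−2, −3) must equal √26:
[m·(6) − (−4)]² = 26(m² + 1)
5m² + 24m − 5 = 0, so m = 1/5 or m = −5.
Through (−8, 1) these give x − 5y = −13 and 5x + y = −39.

x − 5y = −13 and 5x + y = −39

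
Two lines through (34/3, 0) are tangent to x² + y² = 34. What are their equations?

3x + 5y = 34 and 3x − 5y = 34

Let a tangent through (34/3, 0) have slope m. Its distance from (0, 0) must equal √34:
[m·(−34/3) − (0)]² = 34(m² + 1)
25m² − 9 = 0, so m = −3/5 or m = 3/5.
With m = −3/5: 3x + 5y = 34. With m = 3/5: 3x − 5y = 34.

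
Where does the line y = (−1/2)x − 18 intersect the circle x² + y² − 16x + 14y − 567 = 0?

From the line, y = (−36 − x)/2. Substituting:
5x² − 20x − 1980 = 0  ⟹  x² − 4x − 396 = 0
x = 22 or x = −18, giving (22, −29) and (−18, −9).

(−18, −9) and (22, −29)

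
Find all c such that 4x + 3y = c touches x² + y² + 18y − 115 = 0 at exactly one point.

c = −97 or c = 43

For a tangent, require d(centre, line) = r = 14.
|4·0 + 3·(−9) − c| / √25 = 14
|c − (−27)| = 14·5, so c = 43 or c = −97.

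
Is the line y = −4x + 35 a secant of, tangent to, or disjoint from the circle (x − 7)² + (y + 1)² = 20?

Substituting the line into the circle gives 17x² − 302x + 1325 = 0.
Δ = 91204 − 90100 = 1104.
Two real roots: the line is a secant.

secant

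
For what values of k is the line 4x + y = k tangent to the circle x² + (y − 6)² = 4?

For a tangent, require d(centre, line) = r = 2.
|4·0 + 1·6 − k| / √17 = 2
|k − (6)| = 2√17.

k = 6 ± 2√17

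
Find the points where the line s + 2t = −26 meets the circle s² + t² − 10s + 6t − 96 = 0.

(−2, −12) and (2, −14)

Substitute t = (−26 − s)/2:
5s² − 20 = 0  ⟹  s² − 4 = 0
s = 2 or s = −2, giving (2, −14) and (−2, −12).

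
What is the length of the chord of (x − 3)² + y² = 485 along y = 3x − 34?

Substitute y = 3x − 34:
10x² − 210x + 680 = 0  ⟹  x² − 21x + 68 = 0
x = 17 or x = 4, giving (17, 17) and (4, −22).
Chord length = distance between (17, 17) and (4, −22) = √1690 = 13√10.

13√10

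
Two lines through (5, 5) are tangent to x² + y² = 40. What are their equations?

3x + y = 20 and x + 3y = 20

A line y − (5) = m(x − (5)) is tangent when its distance from (0, 0) is 2√10:
(−5m − (−5))² = 40(m² + 1)
3m² + 10m + 3 = 0, so m = −3 or m = −1/3.
Through (5, 5) these give 3x + y = 20 and x + 3y = 20.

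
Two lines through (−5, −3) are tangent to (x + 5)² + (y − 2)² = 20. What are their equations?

x − 2y = 1 and x + 2y = −11

Let a tangent through (−5, −3) have slope m. Its distance from (−5, 2) must equal 2√5:
[m·(0) − (5)]² = 20(m² + 1)
4m² − 1 = 0, so m = 1/2 or m = −1/2.
With m = 1/2: x − 2y = 1. With m = −1/2: x + 2y = −11.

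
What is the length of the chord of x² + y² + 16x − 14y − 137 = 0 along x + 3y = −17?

Centre (−8, 7), r² = 250. Perpendicular distance d from centre to line = |30| / √10 = 30/√10.
Half the chord is √(r² − d²) = √(160), so the full chord is 8√10.

8√10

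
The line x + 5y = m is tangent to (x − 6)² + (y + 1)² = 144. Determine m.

m = 1 ± 12√26

The line touches the circle iff its distance from (6, −1) is 12:
|1·6 + 5·(−1) − m| / √26 = 12
|m − (1)| = 12√26.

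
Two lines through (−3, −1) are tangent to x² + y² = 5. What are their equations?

Let a tangent through (−3, −1) have slope m. Its distance from (0, 0) must equal √5:
(3m − (1))² = 5(m² + 1)
2m² − 3m − 2 = 0, so m = 2 or m = −1/2.
Through (−3, −1) these give 2x − y = −5 and x + 2y = −5.

2x − y = −5 and x + 2y = −5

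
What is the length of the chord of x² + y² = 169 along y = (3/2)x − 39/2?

4√13

Express y = (−39 + 3x)/2 and substitute into the circle:
13x² − 234x + 845 = 0  ⟹  x² − 18x + 65 = 0
x = 13 or x = 5, giving (13, 0) and (5, −12).
Chord length = distance between (13, 0) and (5, −12) = √208 = 4√13.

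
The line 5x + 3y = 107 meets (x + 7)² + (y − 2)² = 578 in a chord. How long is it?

2√34

Express y = (107 − 5x)/3 and substitute into the circle:
34x² − 884x + 5440 = 0  ⟹  x² − 26x + 160 = 0
x = 16 or x = 10, giving (16, 9) and (10, 19).
Chord length = distance between (16, 9) and (10, 19) = √136 = 2√34.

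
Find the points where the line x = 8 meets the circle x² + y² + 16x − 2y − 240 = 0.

The line gives x = 8. Substituting into the circle:
y² − 2y − 48 = 0
y = 8 or y = −6, giving (8, 8) and (8, −6).

(8, −6) and (8, 8)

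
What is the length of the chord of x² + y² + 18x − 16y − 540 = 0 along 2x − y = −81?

8√5

Centre (−9, 8), r² = 685. Perpendicular distance d from centre to line = |55| / √5 = 55/√5.
Half the chord is √(r² − d²) = √(80), so the full chord is 8√5.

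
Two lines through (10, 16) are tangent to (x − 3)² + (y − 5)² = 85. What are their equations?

A line y − (16) = m(x − (10)) is tangent when its distance from (3, 5) is √85:
(−7m − (−11))² = 85(m² + 1)
18m² + 77m − 18 = 0, so m = 2/9 or m = −9/2.
Through (10, 16) these give 2x − 9y = −124 and 9x + 2y = 122.

2x − 9y = −124 and 9x + 2y = 122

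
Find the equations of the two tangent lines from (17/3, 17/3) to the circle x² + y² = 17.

Write the tangent as mx − y + (17/3 − m·(17/3)) = 0 and set its distance from the centre to √17:
[m·(−17/3) − (−17/3)]² = 17(m² + 1)
4m² − 17m + 4 = 0, so m = 4 or m = 1/4.
With m = 4: 4x − y = 17. With m = 1/4: x − 4y = −17.

4x − y = 17 and x − 4y = −17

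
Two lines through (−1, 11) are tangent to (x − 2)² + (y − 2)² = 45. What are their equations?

2x − y = −13 and x + 2y = 21

A line y − (11) = m(x − (−1)) is tangent when its distance from (2, 2) is 3√5:
(3m − (−9))² = 45(m² + 1)
2m² − 3m − 2 = 0, so m = 2 or m = −1/2.
With m = 2: 2x − y = −13. With m = −1/2: x + 2y = 21.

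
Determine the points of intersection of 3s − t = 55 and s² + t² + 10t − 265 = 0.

(13, −16) and (17, −4)

Express t = 3s − 55 and substitute into the circle:
10s² − 300s + 2210 = 0  ⟹  s² − 30s + 221 = 0
s = 17 or s = 13, giving (17, −4) and (13, −16).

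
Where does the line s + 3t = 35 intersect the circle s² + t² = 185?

Express t = (35 − s)/3 and substitute into the circle:
10s² − 70s − 440 = 0  ⟹  s² − 7s − 44 = 0
s = 11 or s = −4, giving (11, 8) and (−4, 13).

(−4, 13) and (11, 8)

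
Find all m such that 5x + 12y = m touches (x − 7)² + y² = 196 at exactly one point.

The line touches the circle iff its distance from (7, 0) is 14:
|5·7 + 12·0 − m| / √169 = 14
|m − (35)| = 14·13, so m = 217 or m = −147.

m = −147 or m = 217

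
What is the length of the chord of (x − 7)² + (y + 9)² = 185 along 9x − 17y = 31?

√370

Centre (7, −9), r² = 185. Perpendicular distance d from centre to line = |185| / √370 = 185/√370.
Chord = 2√(r² − d²) = 2·√(185/2) = √370.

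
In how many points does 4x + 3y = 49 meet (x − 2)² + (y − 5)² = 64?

Substituting the line into the circle gives 25x² − 308x + 616 = 0.
Discriminant = (−308)² − 4·25·(616) = 33264 > 0.
Two real roots: the line is a secant.

2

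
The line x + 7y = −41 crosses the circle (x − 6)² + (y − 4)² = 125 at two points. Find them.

From the line, y = (−41 − x)/7. Substituting:
50x² − 450x + 400 = 0  ⟹  x² − 9x + 8 = 0
x = 8 or x = 1, giving (8, −7) and (1, −6).

(1, −6) and (8, −7)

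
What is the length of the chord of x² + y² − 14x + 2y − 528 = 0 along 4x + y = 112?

6√17

From the line, y = −4x + 112. Substituting:
17x² − 918x + 12240 = 0  ⟹  x² − 54x + 720 = 0
x = 30 or x = 24, giving (30, −8) and (24, 16).
|(30, −8) − (24, 16)| = √((6)² + (−24)²) = 6√17.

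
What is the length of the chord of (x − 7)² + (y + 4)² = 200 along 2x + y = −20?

4√5

Substitute y = −2x − 20:
5x² + 50x + 105 = 0  ⟹  x² + 10x + 21 = 0
x = −3 or x = −7, giving (−3, −14) and (−7, −6).
|(−3, −14) − (−7, −6)| = √((4)² + (−8)²) = 4√5.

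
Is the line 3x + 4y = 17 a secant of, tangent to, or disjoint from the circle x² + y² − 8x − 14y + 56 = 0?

disjoint

d² = (3·4 + 4·7 − (17))²/25 = 529/25; r² = 9.
Since d² > r², the line lies outside the circle.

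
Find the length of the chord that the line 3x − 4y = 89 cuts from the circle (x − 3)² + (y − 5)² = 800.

40

Centre (3, 5), r² = 800. Perpendicular distance d from centre to line = |−100| / √25 = 100/√25.
Half the chord is √(r² − d²) = √(400), so the full chord is 40.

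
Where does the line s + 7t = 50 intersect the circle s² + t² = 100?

(−6, 8) and (8, 6)

From the line, t = (50 − s)/7. Substituting:
50s² − 100s − 2400 = 0  ⟹  s² − 2s − 48 = 0
s = 8 or s = −6, giving (8, 6) and (−6, 8).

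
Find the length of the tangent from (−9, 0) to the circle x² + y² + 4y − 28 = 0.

The centre is (0, −2) and r = 4√2. The square of the distance from P to the centre is 81 + 4 = 85.
Power of the point: PT² = |PO|² − r² = 53, so PT = √53.

√53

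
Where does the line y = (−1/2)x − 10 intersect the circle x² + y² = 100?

Substitute y = (−20 − x)/2:
5x² + 40x = 0  ⟹  x² + 8x = 0
x = 0 or x = −8, giving (0, −10) and (−8, −6).

(−8, −6) and (0, −10)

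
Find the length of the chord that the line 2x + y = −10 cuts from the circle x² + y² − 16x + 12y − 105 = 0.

10√5

Centre (8, −6), r² = 205. Perpendicular distance d from centre to line = |20| / √5 = 20/√5.
Chord = 2√(r² − d²) = 2·√(125) = 10√5.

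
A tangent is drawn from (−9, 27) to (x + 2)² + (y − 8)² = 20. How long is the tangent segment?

The centre is (−2, 8) and r = 2√5. The square of the distance from P to the centre is 49 + 361 = 410.
The tangent meets the radius at right angles, so tangent² = |PO|² − r² = 410 − 20 = 390.

√390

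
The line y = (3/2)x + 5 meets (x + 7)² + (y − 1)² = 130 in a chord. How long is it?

6√13

Substitute y = (10 + 3x)/2:
13x² + 104x − 260 = 0  ⟹  x² + 8x − 20 = 0
x = 2 or x = −10, giving (2, 8) and (−10, −10).
|(2, 8) − (−10, −10)| = √((12)² + (18)²) = 6√13.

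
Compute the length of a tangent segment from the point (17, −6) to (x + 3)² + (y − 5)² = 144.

With centre O = (−3, 5), |OP|² = 521 and r² = 144.
The tangent meets the radius at right angles, so tangent² = |PO|² − r² = 521 − 144 = 377.

√377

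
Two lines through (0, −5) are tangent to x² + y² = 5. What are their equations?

2x + y = −5 and 2x − y = 5

Let a tangent through (0, −5) have slope m. Its distance from (0, 0) must equal √5:
[m·(0) − (5)]² = 5(m² + 1)
m² − 4 = 0, so m = −2 or m = 2.
With m = −2: 2x + y = −5. With m = 2: 2x − y = 5.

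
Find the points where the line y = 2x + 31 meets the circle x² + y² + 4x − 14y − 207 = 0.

(−16, −1) and (−4, 23)

From the line, y = 2x + 31. Substituting:
5x² + 100x + 320 = 0  ⟹  x² + 20x + 64 = 0
x = −4 or x = −16, giving (−4, 23) and (−16, −1).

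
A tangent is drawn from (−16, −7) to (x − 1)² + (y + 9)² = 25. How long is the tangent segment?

With centre O = (1, −9), |OP|² = 293 and r² = 25.
Power of the point: PT² = |PO|² − r² = 268, so PT = 2√67.

2√67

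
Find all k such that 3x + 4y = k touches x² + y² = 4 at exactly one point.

k = −10 or k = 10

For a tangent, require d(centre, line) = r = 2.
|3·0 + 4·0 − k| / √25 = 2
|k| = 2·5, so k = 10 or k = −10.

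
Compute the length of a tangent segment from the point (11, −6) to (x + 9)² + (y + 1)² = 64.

With centre O = (−9, −1), |OP|² = 425 and r² = 64.
By the tangent–radius right angle, tangent length = √(|PO|² − r²) = √361 = 19.

19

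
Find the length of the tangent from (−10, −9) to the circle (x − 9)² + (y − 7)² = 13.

2√151

With centre O = (9, 7), |OP|² = 617 and r² = 13.
Power of the point: PT² = |PO|² − r² = 604, so PT = 2√151.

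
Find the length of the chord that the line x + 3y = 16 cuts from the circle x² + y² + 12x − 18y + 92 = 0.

The distance from (−6, 9) to the line is 5/√10, and r² = 25.
Chord = 2√(r² − d²) = 2·√(45/2) = 3√10.

3√10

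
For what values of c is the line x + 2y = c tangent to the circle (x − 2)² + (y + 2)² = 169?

c = −2 ± 13√5

For a tangent, require d(centre, line) = r = 13.
|1·2 + 2·(−2) − c| / √5 = 13
|c − (−2)| = 13√5.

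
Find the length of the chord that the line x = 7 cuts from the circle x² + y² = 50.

Centre (0, 0), r² = 50. Perpendicular distance d from centre to line = |−7| / √1 = 7.
Chord = 2√(r² − d²) = 2·√(1) = 2.

2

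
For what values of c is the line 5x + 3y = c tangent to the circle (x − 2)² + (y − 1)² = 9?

For a tangent, require d(centre, line) = r = 3.
|5·2 + 3·1 − c| / √34 = 3
|c − (13)| = 3√34.

c = 13 ± 3√34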